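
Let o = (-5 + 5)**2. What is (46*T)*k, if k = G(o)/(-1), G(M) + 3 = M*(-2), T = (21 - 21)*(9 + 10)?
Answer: 0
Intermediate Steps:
T = 0 (T = 0*19 = 0)
o = 0 (o = 0**2 = 0)
G(M) = -3 - 2*M (G(M) = -3 + M*(-2) = -3 - 2*M)
k = 3 (k = (-3 - 2*0)/(-1) = (-3 + 0)*(-1) = -3*(-1) = 3)
(46*T)*k = (46*0)*3 = 0*3 = 0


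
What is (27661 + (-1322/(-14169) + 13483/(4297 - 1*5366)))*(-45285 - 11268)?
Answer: -7894462545513712/5048887 ≈ -1.5636e+9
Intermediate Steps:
(27661 + (-1322/(-14169) + 13483/(4297 - 1*5366)))*(-45285 - 11268) = (27661 + (-1322*(-1/14169) + 13483/(4297 - 5366)))*(-56553) = (27661 + (1322/14169 + 13483/(-1069)))*(-56553) = (27661 + (1322/14169 + 13483*(-1/1069)))*(-56553) = (27661 + (1322/14169 - 13483/1069))*(-56553) = (27661 - 189627409/15146661)*(-56553) = (418782162512/15146661)*(-56553) = -7894462545513712/5048887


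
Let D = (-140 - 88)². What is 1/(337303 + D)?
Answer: 1/389287 ≈ 2.5688e-6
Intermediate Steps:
D = 51984 (D = (-228)² = 51984)
1/(337303 + D) = 1/(337303 + 51984) = 1/389287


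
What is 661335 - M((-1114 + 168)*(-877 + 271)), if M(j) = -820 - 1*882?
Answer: 663037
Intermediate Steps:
M(j) = -1702 (M(j) = -820 - 882 = -1702)
661335 - M((-1114 + 168)*(-877 + 271)) = 661335 - 1*(-1702) = 661335 + 1702 = 663037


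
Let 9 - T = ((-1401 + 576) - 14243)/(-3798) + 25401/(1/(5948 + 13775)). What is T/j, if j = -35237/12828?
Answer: 4068051535900720/22305021 ≈ 1.8238e+8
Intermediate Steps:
T = -951368460220/1899 (T = 9 - (((-1401 + 576) - 14243)/(-3798) + 25401/(1/(5948 + 13775))) = 9 - ((-825 - 14243)*(-1/3798) + 25401/(1/19723)) = 9 - (-15068*(-1/3798) + 25401/(1/19723)) = 9 - (7534/1899 + 25401*19723) = 9 - (7534/1899 + 500983923) = 9 - 1*951368477311/1899 = 9 - 951368477311/1899 = -951368460220/1899 ≈ -5.0098e+8)
j = -35237/12828 (j = -35237*1/12828 = -35237/12828 ≈ -2.7469)
T/j = -951368460220/(1899*(-35237/12828)) = -951368460220/1899*(-12828/35237) = 4068051535900720/22305021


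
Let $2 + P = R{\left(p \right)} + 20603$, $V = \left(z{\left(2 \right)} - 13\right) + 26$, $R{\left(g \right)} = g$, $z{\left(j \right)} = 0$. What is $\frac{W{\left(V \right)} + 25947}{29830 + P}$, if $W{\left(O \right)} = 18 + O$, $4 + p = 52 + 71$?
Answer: $\frac{12989}{25275} \approx 0.51391$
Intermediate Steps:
$p = 119$ ($p = -4 + \left(52 + 71\right) = -4 + 123 = 119$)
$V = 13$ ($V = \left(0 - 13\right) + 26 = -13 + 26 = 13$)
$P = 20720$ ($P = -2 + \left(119 + 20603\right) = -2 + 20722 = 20720$)
$\frac{W{\left(V \right)} + 25947}{29830 + P} = \frac{\left(18 + 13\right) + 25947}{29830 + 20720} = \frac{31 + 25947}{50550} = 25978 \cdot \frac{1}{50550} = \frac{12989}{25275}$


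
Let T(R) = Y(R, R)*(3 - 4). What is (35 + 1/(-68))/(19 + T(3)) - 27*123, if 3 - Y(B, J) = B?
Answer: -4288353/1292 ≈ -3319.2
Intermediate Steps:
Y(B, J) = 3 - B
T(R) = -3 + R (T(R) = (3 - R)*(3 - 4) = (3 - R)*(-1) = -3 + R)
(35 + 1/(-68))/(19 + T(3)) - 27*123 = (35 + 1/(-68))/(19 + (-3 + 3)) - 27*123 = (35 - 1/68)/(19 + 0) - 3321 = (2379/68)/19 - 3321 = (2379/68)*(1/19) - 3321 = 2379/1292 - 3321 = -4288353/1292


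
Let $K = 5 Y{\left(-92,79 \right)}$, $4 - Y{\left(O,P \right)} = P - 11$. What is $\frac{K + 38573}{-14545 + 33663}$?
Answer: $\frac{38253}{19118} \approx 2.0009$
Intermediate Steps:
$Y{\left(O,P \right)} = 15 - P$ ($Y{\left(O,P \right)} = 4 - \left(P - 11\right) = 4 - \left(-11 + P\right) = 15 - P$)
$K = -320$ ($K = 5 \left(15 - 79\right) = 5 \left(-64\right) = -320$)
$\frac{K + 38573}{-14545 + 33663} = \frac{-320 + 38573}{-14545 + 33663} = \frac{38253}{19118}$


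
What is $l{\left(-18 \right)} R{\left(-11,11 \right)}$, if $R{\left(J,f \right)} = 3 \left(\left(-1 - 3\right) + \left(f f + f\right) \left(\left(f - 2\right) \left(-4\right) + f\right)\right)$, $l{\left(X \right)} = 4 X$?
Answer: $713664$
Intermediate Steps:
$R{\left(J,f \right)} = -12 + 3 \left(8 - 3 f\right) \left(f + f^{2}\right)$ ($R{\left(J,f \right)} = 3 \left(-4 + \left(f^{2} + f\right) \left(\left(-2 + f\right) \left(-4\right) + f\right)\right) = 3 \left(-4 + \left(f + f^{2}\right) \left(\left(8 - 4 f\right) + f\right)\right) = 3 \left(-4 + \left(f + f^{2}\right) \left(8 - 3 f\right)\right) = 3 \left(-4 + \left(8 - 3 f\right) \left(f + f^{2}\right)\right) = -12 + 3 \left(8 - 3 f\right) \left(f + f^{2}\right)$)
$l{\left(-18 \right)} R{\left(-11,11 \right)} = 4 \left(-18\right) \left(-12 - 9 \cdot 11^{3} + 15 \cdot 11^{2} + 24 \cdot 11\right) = - 72 \left(-12 - 11979 + 15 \cdot 121 + 264\right) = - 72 \left(-12 - 11979 + 1815 + 264\right) = \left(-72\right) \left(-9912\right) = 713664$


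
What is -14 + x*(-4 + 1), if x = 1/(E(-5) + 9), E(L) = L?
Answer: -59/4 ≈ -14.750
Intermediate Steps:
x = ¼ (x = 1/(-5 + 9) = 1/4 = ¼ ≈ 0.25000)
-14 + x*(-4 + 1) = -14 + (-4 + 1)/4 = -14 + (¼)*(-3) = -14 - ¾ = -59/4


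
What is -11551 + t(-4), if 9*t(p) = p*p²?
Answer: -104023/9 ≈ -11558.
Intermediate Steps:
t(p) = p³/9 (t(p) = (p*p²)/9 = p³/9)
-11551 + t(-4) = -11551 + (⅑)*(-4)³ = -11551 + (⅑)*(-64) = -11551 - 64/9 = -104023/9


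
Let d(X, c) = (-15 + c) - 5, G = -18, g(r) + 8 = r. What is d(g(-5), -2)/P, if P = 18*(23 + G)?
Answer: -11/45 ≈ -0.24444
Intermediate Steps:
g(r) = -8 + r
d(X, c) = -20 + c
P = 90 (P = 18*(23 - 18) = 18*5 = 90)
d(g(-5), -2)/P = (-20 - 2)/90 = -22*1/90 = -11/45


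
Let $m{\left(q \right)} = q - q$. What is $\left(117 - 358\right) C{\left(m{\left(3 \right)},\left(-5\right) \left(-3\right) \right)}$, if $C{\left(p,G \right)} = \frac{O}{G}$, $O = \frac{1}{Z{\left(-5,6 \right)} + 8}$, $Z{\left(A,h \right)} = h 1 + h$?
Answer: $- \frac{241}{300} \approx -0.80333$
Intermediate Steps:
$Z{\left(A,h \right)} = 2 h$ ($Z{\left(A,h \right)} = h + h = 2 h$)
$O = \frac{1}{20}$ ($O = \frac{1}{2 \cdot 6 + 8} = \frac{1}{12 + 8} = \frac{1}{20} \approx 0.05$)
$m{\left(q \right)} = 0$
$C{\left(p,G \right)} = \frac{1}{20 G}$
$\left(117 - 358\right) C{\left(m{\left(3 \right)},\left(-5\right) \left(-3\right) \right)} = \left(117 - 358\right) \frac{1}{20 \left(\left(-5\right) \left(-3\right)\right)} = - 241 \frac{1}{20 \cdot 15} = - 241 \cdot \frac{1}{20} \cdot \frac{1}{15} = \left(-241\right) \frac{1}{300} = - \frac{241}{300}$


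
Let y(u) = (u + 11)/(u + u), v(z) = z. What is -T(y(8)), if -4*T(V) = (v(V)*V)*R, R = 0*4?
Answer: 0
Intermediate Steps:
R = 0
y(u) = (11 + u)/(2*u) (y(u) = (11 + u)/((2*u)) = (11 + u)*(1/(2*u)) = (11 + u)/(2*u))
T(V) = 0 (T(V) = -V*V*0/4 = -V²*0/4 = -¼*0 = 0)
-T(y(8)) = -1*0 = 0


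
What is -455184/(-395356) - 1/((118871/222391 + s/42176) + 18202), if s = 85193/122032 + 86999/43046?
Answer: 51026674884339579040531570132/44321998888273181411560040739 ≈ 1.1513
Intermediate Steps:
s = 7141939923/2626494736 (s = 85193*(1/122032) + 86999*(1/43046) = 85193/122032 + 86999/43046 = 7141939923/2626494736 ≈ 2.7192)
-455184/(-395356) - 1/((118871/222391 + s/42176) + 18202) = -455184/(-395356) - 1/((118871/222391 + (7141939923/2626494736)/42176) + 18202) = -455184*(-1/395356) - 1/((118871*(1/222391) + (7141939923/2626494736)*(1/42176)) + 18202) = 113796/98839 - 1/((118871/222391 + 7141939923/110775041985536) + 18202) = 113796/98839 - 1/(13169528319024065749/24635372362205336576 + 18202) = 113796/98839 - 1/448426217265180560422101/24635372362205336576 = 113796/98839 - 1*24635372362205336576/448426217265180560422101 = 113796/98839 - 24635372362205336576/448426217265180560422101 = 51026674884339579040531570132/44321998888273181411560040739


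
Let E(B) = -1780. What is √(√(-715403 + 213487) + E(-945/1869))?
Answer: √(-1780 + 2*I*√125479) ≈ 8.2404 + 42.987*I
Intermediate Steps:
√(√(-715403 + 213487) + E(-945/1869)) = √(√(-715403 + 213487) - 1780) = √(√(-501916) - 1780) = √(2*I*√125479 - 1780) = √(-1780 + 2*I*√125479)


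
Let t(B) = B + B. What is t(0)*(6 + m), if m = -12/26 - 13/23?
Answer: 0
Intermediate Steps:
t(B) = 2*B
m = -307/299 (m = -12*1/26 - 13*1/23 = -6/13 - 13/23 = -307/299 ≈ -1.0268)
t(0)*(6 + m) = (2*0)*(6 - 307/299) = 0*(1487/299) = 0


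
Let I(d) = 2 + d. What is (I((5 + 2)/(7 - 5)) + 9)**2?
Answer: 841/4 ≈ 210.25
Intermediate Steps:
(I((5 + 2)/(7 - 5)) + 9)**2 = ((2 + (5 + 2)/(7 - 5)) + 9)**2 = ((2 + 7/2) + 9)**2 = (11/2 + 9)**2 = (29/2)**2 = 841/4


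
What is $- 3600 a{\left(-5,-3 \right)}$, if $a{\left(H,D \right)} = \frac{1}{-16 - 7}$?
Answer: $\frac{3600}{23} \approx 156.52$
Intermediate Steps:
$a{\left(H,D \right)} = - \frac{1}{23}$ ($a{\left(H,D \right)} = \frac{1}{-23} = - \frac{1}{23}$)
$- 3600 a{\left(-5,-3 \right)} = \left(-3600\right) \left(- \frac{1}{23}\right) = \frac{3600}{23}$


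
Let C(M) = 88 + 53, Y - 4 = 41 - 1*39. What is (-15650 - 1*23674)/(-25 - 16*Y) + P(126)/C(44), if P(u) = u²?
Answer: 2488560/5687 ≈ 437.59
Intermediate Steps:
Y = 6 (Y = 4 + (41 - 1*39) = 4 + (41 - 39) = 4 + 2 = 6)
C(M) = 141
(-15650 - 1*23674)/(-25 - 16*Y) + P(126)/C(44) = (-15650 - 1*23674)/(-25 - 16*6) + 126²/141 = (-15650 - 23674)/(-25 - 96) + 15876*(1/141) = -39324/(-121) + 5292/47 = -39324*(-1/121) + 5292/47 = 39324/121 + 5292/47 = 2488560/5687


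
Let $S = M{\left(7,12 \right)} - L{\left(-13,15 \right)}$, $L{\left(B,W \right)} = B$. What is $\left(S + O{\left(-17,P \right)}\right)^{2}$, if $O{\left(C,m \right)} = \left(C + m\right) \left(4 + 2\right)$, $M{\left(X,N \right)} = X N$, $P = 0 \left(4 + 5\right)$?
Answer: $25$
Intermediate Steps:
$P = 0$ ($P = 0 \cdot 9 = 0$)
$M{\left(X,N \right)} = N X$
$O{\left(C,m \right)} = 6 C + 6 m$ ($O{\left(C,m \right)} = \left(C + m\right) 6 = 6 C + 6 m$)
$S = 97$ ($S = 12 \cdot 7 - -13 = 84 + 13 = 97$)
$\left(S + O{\left(-17,P \right)}\right)^{2} = \left(97 + \left(6 \left(-17\right) + 6 \cdot 0\right)\right)^{2} = \left(97 + \left(-102 + 0\right)\right)^{2} = \left(97 - 102\right)^{2} = \left(-5\right)^{2} = 25$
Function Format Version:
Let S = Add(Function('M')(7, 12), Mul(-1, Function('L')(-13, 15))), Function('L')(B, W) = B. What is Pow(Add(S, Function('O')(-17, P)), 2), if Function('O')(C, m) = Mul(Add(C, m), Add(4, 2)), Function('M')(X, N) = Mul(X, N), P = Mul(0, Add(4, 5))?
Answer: 25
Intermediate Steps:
P = 0 (P = Mul(0, 9) = 0)
Function('M')(X, N) = Mul(N, X)
Function('O')(C, m) = Add(Mul(6, C), Mul(6, m)) (Function('O')(C, m) = Mul(Add(C, m), 6) = Add(Mul(6, C), Mul(6, m)))
S = 97 (S = Add(Mul(12, 7), Mul(-1, -13)) = Add(84, 13) = 97)
Pow(Add(S, Function('O')(-17, P)), 2) = Pow(Add(97, Add(Mul(6, -17), Mul(6, 0))), 2) = Pow(Add(97, Add(-102, 0)), 2) = Pow(Add(97, -102), 2) = Pow(-5, 2) = 25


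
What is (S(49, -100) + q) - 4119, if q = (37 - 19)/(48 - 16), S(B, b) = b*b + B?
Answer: 94889/16 ≈ 5930.6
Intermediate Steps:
S(B, b) = B + b**2 (S(B, b) = b**2 + B = B + b**2)
q = 9/16 (q = 18/32 = (1/32)*18 = 9/16 ≈ 0.56250)
(S(49, -100) + q) - 4119 = ((49 + (-100)**2) + 9/16) - 4119 = ((49 + 10000) + 9/16) - 4119 = (10049 + 9/16) - 4119 = 160793/16 - 4119 = 94889/16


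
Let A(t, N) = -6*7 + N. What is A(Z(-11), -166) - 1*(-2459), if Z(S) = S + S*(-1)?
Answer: 2251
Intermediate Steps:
Z(S) = 0 (Z(S) = S - S = 0)
A(t, N) = -42 + N
A(Z(-11), -166) - 1*(-2459) = (-42 - 166) - 1*(-2459) = -208 + 2459 = 2251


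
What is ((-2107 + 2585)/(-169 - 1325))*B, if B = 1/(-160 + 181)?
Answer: -239/15687 ≈ -0.015236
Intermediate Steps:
B = 1/21 ≈ 0.047619
((-2107 + 2585)/(-169 - 1325))*B = ((-2107 + 2585)/(-169 - 1325))*(1/21) = (478/(-1494))*(1/21) = (478*(-1/1494))*(1/21) = -239/747*1/21 = -239/15687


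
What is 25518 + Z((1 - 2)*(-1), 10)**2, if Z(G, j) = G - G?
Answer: 25518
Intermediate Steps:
Z(G, j) = 0
25518 + Z((1 - 2)*(-1), 10)**2 = 25518 + 0**2 = 25518 + 0 = 25518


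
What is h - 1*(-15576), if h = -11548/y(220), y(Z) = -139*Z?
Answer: 119081407/7645 ≈ 15576.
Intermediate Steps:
h = 2887/7645 (h = -11548/((-139*220)) = -11548/(-30580) = -11548*(-1/30580) = 2887/7645 ≈ 0.37763)
h - 1*(-15576) = 2887/7645 - 1*(-15576) = 2887/7645 + 15576 = 119081407/7645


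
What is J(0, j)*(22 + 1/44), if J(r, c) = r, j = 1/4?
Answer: 0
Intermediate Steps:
j = 1/4 ≈ 0.25000
J(0, j)*(22 + 1/44) = 0*(22 + 1/44) = 0*(969/44) = 0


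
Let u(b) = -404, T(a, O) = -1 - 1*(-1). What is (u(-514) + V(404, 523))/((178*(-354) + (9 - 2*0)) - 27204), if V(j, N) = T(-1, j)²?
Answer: 404/90207 ≈ 0.0044786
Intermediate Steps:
T(a, O) = 0 (T(a, O) = -1 + 1 = 0)
V(j, N) = 0 (V(j, N) = 0² = 0)
(u(-514) + V(404, 523))/((178*(-354) + (9 - 2*0)) - 27204) = (-404 + 0)/((178*(-354) + (9 - 2*0)) - 27204) = -404/((-63012 + (9 + 0)) - 27204) = -404/((-63012 + 9) - 27204) = -404/(-63003 - 27204) = -404/(-90207) = -404*(-1/90207) = 404/90207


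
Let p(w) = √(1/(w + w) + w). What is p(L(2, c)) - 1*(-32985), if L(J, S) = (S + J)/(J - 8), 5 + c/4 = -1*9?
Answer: 32985 + √326/6 ≈ 32988.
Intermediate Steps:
c = -56 (c = -20 + 4*(-1*9) = -20 + 4*(-9) = -20 - 36 = -56)
L(J, S) = (J + S)/(-8 + J)
p(w) = √(w + 1/(2*w)) (p(w) = √(1/(2*w) + w) = √(w + 1/(2*w)))
p(L(2, c)) - 1*(-32985) = √(2/(((2 - 56)/(-8 + 2))) + 4*((2 - 56)/(-8 + 2)))/2 - 1*(-32985) = √(2/((-54/(-6))) + 4*(-54/(-6)))/2 + 32985 = √(2/((-⅙*(-54))) + 4*(-⅙*(-54)))/2 + 32985 = √(2/9 + 4*9)/2 + 32985 = √(2*(⅑) + 36)/2 + 32985 = √(2/9 + 36)/2 + 32985 = √(326/9)/2 + 32985 = (√326/3)/2 + 32985 = √326/6 + 32985 = 32985 + √326/6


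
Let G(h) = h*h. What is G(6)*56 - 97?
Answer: 1919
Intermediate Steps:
G(h) = h²
G(6)*56 - 97 = 6²*56 - 97 = 36*56 - 97 = 2016 - 97 = 1919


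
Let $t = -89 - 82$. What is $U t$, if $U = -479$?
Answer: $81909$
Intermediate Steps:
$t = -171$ ($t = -89 - 82 = -171$)
$U t = \left(-479\right) \left(-171\right) = 81909$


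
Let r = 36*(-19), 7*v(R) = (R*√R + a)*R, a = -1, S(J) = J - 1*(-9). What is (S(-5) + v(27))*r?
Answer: -684/7 - 1495908*√3/7 ≈ -3.7024e+5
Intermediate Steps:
S(J) = 9 + J (S(J) = J + 9 = 9 + J)
v(R) = R*(-1 + R^(3/2))/7 (v(R) = ((R*√R - 1)*R)/7 = ((R^(3/2) - 1)*R)/7 = ((-1 + R^(3/2))*R)/7 = (R*(-1 + R^(3/2)))/7 = R*(-1 + R^(3/2))/7)
r = -684
(S(-5) + v(27))*r = ((9 - 5) + (-⅐*27 + 27^(5/2)/7))*(-684) = (4 + (-27/7 + (2187*√3)/7))*(-684) = (4 + (-27/7 + 2187*√3/7))*(-684) = (⅐ + 2187*√3/7)*(-684) = -684/7 - 1495908*√3/7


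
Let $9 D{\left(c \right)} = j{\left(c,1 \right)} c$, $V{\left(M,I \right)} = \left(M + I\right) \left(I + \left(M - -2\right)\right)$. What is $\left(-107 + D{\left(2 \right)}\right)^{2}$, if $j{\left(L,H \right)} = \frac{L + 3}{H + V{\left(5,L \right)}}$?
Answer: $\frac{949317721}{82944} \approx 11445.0$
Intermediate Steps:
$V{\left(M,I \right)} = \left(I + M\right) \left(2 + I + M\right)$ ($V{\left(M,I \right)} = \left(I + M\right) \left(I + \left(M + 2\right)\right) = \left(I + M\right) \left(I + \left(2 + M\right)\right) = \left(I + M\right) \left(2 + I + M\right)$)
$j{\left(L,H \right)} = \frac{3 + L}{35 + H + L^{2} + 12 L}$ ($j{\left(L,H \right)} = \frac{L + 3}{H + \left(L^{2} + 5^{2} + 2 L + 2 \cdot 5 + 2 L 5\right)} = \frac{3 + L}{H + \left(L^{2} + 25 + 2 L + 10 + 10 L\right)} = \frac{3 + L}{H + \left(35 + L^{2} + 12 L\right)} = \frac{3 + L}{35 + H + L^{2} + 12 L}$)
$D{\left(c \right)} = \frac{c \left(3 + c\right)}{9 \left(36 + c^{2} + 12 c\right)}$ ($D{\left(c \right)} = \frac{\frac{3 + c}{35 + 1 + c^{2} + 12 c} c}{9} = \frac{\frac{3 + c}{36 + c^{2} + 12 c} c}{9} = \frac{c \frac{1}{36 + c^{2} + 12 c} \left(3 + c\right)}{9} = \frac{c \left(3 + c\right)}{9 \left(36 + c^{2} + 12 c\right)}$)
$\left(-107 + D{\left(2 \right)}\right)^{2} = \left(-107 + \frac{1}{9} \cdot 2 \frac{1}{36 + 2^{2} + 12 \cdot 2} \left(3 + 2\right)\right)^{2} = \left(-107 + \frac{1}{9} \cdot 2 \frac{1}{36 + 4 + 24} \cdot 5\right)^{2} = \left(-107 + \frac{1}{9} \cdot 2 \cdot \frac{1}{64} \cdot 5\right)^{2} = \left(-107 + \frac{5}{288}\right)^{2} = \left(- \frac{30811}{288}\right)^{2} = \frac{949317721}{82944}$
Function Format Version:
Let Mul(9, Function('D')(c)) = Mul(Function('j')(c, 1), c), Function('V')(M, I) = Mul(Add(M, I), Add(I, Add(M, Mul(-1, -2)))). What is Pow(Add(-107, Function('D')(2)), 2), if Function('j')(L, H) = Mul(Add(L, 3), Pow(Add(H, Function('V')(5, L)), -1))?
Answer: Rational(949317721, 82944) ≈ 11445.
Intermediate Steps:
Function('V')(M, I) = Mul(Add(I, M), Add(2, I, M)) (Function('V')(M, I) = Mul(Add(I, M), Add(I, Add(M, 2))) = Mul(Add(I, M), Add(I, Add(2, M))) = Mul(Add(I, M), Add(2, I, M)))
Function('j')(L, H) = Mul(Pow(Add(35, H, Pow(L, 2), Mul(12, L)), -1), Add(3, L)) (Function('j')(L, H) = Mul(Add(L, 3), Pow(Add(H, Add(Pow(L, 2), Pow(5, 2), Mul(2, L), Mul(2, 5), Mul(2, L, 5))), -1)) = Mul(Add(3, L), Pow(Add(H, Add(Pow(L, 2), 25, Mul(2, L), 10, Mul(10, L))), -1)) = Mul(Add(3, L), Pow(Add(H, Add(35, Pow(L, 2), Mul(12, L))), -1)) = Mul(Add(3, L), Pow(Add(35, H, Pow(L, 2), Mul(12, L)), -1)) = Mul(Pow(Add(35, H, Pow(L, 2), Mul(12, L)), -1), Add(3, L)))
Function('D')(c) = Mul(Rational(1, 9), c, Pow(Add(36, Pow(c, 2), Mul(12, c)), -1), Add(3, c)) (Function('D')(c) = Mul(Rational(1, 9), Mul(Mul(Pow(Add(35, 1, Pow(c, 2), Mul(12, c)), -1), Add(3, c)), c)) = Mul(Rational(1, 9), Mul(Mul(Pow(Add(36, Pow(c, 2), Mul(12, c)), -1), Add(3, c)), c)) = Mul(Rational(1, 9), Mul(c, Pow(Add(36, Pow(c, 2), Mul(12, c)), -1), Add(3, c))) = Mul(Rational(1, 9), c, Pow(Add(36, Pow(c, 2), Mul(12, c)), -1), Add(3, c)))
Pow(Add(-107, Function('D')(2)), 2) = Pow(Add(-107, Mul(Rational(1, 9), 2, Pow(Add(36, Pow(2, 2), Mul(12, 2)), -1), Add(3, 2))), 2) = Pow(Add(-107, Mul(Rational(1, 9), 2, Pow(Add(36, 4, 24), -1), 5)), 2) = Pow(Add(-107, Mul(Rational(1, 9), 2, Pow(64, -1), 5)), 2) = Pow(Add(-107, Mul(Rational(1, 9), 2, Rational(1, 64), 5)), 2) = Pow(Add(-107, Rational(5, 288)), 2) = Pow(Rational(-30811, 288), 2) = Rational(949317721, 82944)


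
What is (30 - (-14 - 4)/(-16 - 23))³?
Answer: 56623104/2197 ≈ 25773.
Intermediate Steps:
(30 - (-14 - 4)/(-16 - 23))³ = (30 - (-18)/(-39))³ = (30 - (-18)*(-1)/39)³ = (30 - 1*6/13)³ = (30 - 6/13)³ = (384/13)³ = 56623104/2197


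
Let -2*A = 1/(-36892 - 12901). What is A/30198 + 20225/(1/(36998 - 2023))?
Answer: 2127270526505092501/3007298028 ≈ 7.0737e+8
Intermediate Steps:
A = 1/99586 (A = -1/(2*(-36892 - 12901)) = -½/(-49793) = -½*(-1/49793) = 1/99586 ≈ 1.0042e-5)
A/30198 + 20225/(1/(36998 - 2023)) = (1/99586)/30198 + 20225/(1/(36998 - 2023)) = (1/99586)*(1/30198) + 20225/(1/34975) = 1/3007298028 + 20225/(1/34975) = 1/3007298028 + 20225*34975 = 1/3007298028 + 707369375 = 2127270526505092501/3007298028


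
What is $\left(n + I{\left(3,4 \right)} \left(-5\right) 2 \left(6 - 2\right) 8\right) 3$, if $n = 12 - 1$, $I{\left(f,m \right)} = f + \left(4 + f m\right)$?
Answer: $-18207$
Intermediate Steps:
$I{\left(f,m \right)} = 4 + f + f m$
$n = 11$
$\left(n + I{\left(3,4 \right)} \left(-5\right) 2 \left(6 - 2\right) 8\right) 3 = \left(11 + \left(4 + 3 + 3 \cdot 4\right) \left(-5\right) 2 \left(6 - 2\right) 8\right) 3 = \left(11 + \left(4 + 3 + 12\right) \left(-5\right) 2 \cdot 4 \cdot 8\right) 3 = \left(11 + 19 \left(-5\right) 8 \cdot 8\right) 3 = \left(11 + \left(-95\right) 8 \cdot 8\right) 3 = \left(11 - 6080\right) 3 = \left(-6069\right) 3 = -18207$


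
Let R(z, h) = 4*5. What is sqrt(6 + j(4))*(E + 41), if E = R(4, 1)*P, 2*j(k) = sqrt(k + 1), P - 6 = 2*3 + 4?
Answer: 361*sqrt(24 + 2*sqrt(5))/2 ≈ 963.13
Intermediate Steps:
R(z, h) = 20
P = 16 (P = 6 + (2*3 + 4) = 6 + (6 + 4) = 6 + 10 = 16)
j(k) = sqrt(1 + k)/2 (j(k) = sqrt(k + 1)/2 = sqrt(1 + k)/2)
E = 320 (E = 20*16 = 320)
sqrt(6 + j(4))*(E + 41) = sqrt(6 + sqrt(1 + 4)/2)*(320 + 41) = sqrt(6 + sqrt(5)/2)*361 = 361*sqrt(6 + sqrt(5)/2)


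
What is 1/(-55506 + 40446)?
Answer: -1/15060 ≈ -6.6401e-5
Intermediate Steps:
1/(-55506 + 40446) = 1/(-15060) = -1/15060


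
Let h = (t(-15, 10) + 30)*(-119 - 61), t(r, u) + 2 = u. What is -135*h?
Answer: 923400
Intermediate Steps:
t(r, u) = -2 + u
h = -6840 (h = ((-2 + 10) + 30)*(-119 - 61) = (8 + 30)*(-180) = 38*(-180) = -6840)
-135*h = -135*(-6840) = 923400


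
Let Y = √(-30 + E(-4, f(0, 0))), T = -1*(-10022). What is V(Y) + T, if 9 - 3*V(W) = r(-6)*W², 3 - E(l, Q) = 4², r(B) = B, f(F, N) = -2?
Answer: 9939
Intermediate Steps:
E(l, Q) = -13 (E(l, Q) = 3 - 1*4² = 3 - 1*16 = 3 - 16 = -13)
T = 10022
Y = I*√43 (Y = √(-30 - 13) = √(-43) = I*√43 ≈ 6.5574*I)
V(W) = 3 + 2*W² (V(W) = 3 - (-2)*W² = 3 + 2*W²)
V(Y) + T = (3 + 2*(I*√43)²) + 10022 = (3 + 2*(-43)) + 10022 = (3 - 86) + 10022 = -83 + 10022 = 9939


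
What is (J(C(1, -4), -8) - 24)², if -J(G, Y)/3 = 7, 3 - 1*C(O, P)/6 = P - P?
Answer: 2025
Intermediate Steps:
C(O, P) = 18 (C(O, P) = 18 - 6*(P - P) = 18 - 6*0 = 18 + 0 = 18)
J(G, Y) = -21 (J(G, Y) = -3*7 = -21)
(J(C(1, -4), -8) - 24)² = (-21 - 24)² = (-45)² = 2025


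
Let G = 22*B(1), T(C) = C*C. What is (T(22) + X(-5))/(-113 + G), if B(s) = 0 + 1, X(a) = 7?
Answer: -491/91 ≈ -5.3956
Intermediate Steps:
B(s) = 1
T(C) = C²
G = 22 (G = 22*1 = 22)
(T(22) + X(-5))/(-113 + G) = (22² + 7)/(-113 + 22) = (484 + 7)/(-91) = 491*(-1/91) = -491/91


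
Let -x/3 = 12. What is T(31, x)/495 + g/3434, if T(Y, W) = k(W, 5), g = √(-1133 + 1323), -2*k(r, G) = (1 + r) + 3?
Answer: 16/495 + √190/3434 ≈ 0.036337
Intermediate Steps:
x = -36 (x = -3*12 = -36)
k(r, G) = -2 - r/2 (k(r, G) = -((1 + r) + 3)/2 = -(4 + r)/2 = -2 - r/2)
g = √190 ≈ 13.784
T(Y, W) = -2 - W/2
T(31, x)/495 + g/3434 = (-2 - ½*(-36))/495 + √190/3434 = (-2 + 18)*(1/495) + √190*(1/3434) = 16*(1/495) + √190/3434 = 16/495 + √190/3434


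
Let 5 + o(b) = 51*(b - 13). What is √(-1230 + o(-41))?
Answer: I*√3989 ≈ 63.159*I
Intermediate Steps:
o(b) = -668 + 51*b (o(b) = -5 + 51*(b - 13) = -5 + 51*(-13 + b) = -5 + (-663 + 51*b) = -668 + 51*b)
√(-1230 + o(-41)) = √(-1230 + (-668 + 51*(-41))) = √(-1230 + (-668 - 2091)) = √(-1230 - 2759) = √(-3989) = I*√3989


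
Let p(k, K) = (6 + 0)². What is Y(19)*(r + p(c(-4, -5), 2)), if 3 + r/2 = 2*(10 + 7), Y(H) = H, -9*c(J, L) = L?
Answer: 1862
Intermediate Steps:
c(J, L) = -L/9
p(k, K) = 36 (p(k, K) = 6² = 36)
r = 62 (r = -6 + 2*(2*(10 + 7)) = -6 + 2*(2*17) = -6 + 2*34 = -6 + 68 = 62)
Y(19)*(r + p(c(-4, -5), 2)) = 19*(62 + 36) = 19*98 = 1862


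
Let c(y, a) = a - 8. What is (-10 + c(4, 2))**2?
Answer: 256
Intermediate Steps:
c(y, a) = -8 + a
(-10 + c(4, 2))**2 = (-10 + (-8 + 2))**2 = (-10 - 6)**2 = (-16)**2 = 256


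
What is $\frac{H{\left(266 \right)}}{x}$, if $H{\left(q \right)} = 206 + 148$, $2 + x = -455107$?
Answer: $- \frac{118}{151703} \approx -0.00077784$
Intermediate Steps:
$x = -455109$ ($x = -2 - 455107 = -455109$)
$H{\left(q \right)} = 354$
$\frac{H{\left(266 \right)}}{x} = \frac{354}{-455109} = 354 \left(- \frac{1}{455109}\right) = - \frac{118}{151703}$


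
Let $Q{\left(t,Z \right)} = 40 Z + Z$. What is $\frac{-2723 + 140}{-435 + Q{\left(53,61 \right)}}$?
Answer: $- \frac{2583}{2066} \approx -1.2502$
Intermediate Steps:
$Q{\left(t,Z \right)} = 41 Z$
$\frac{-2723 + 140}{-435 + Q{\left(53,61 \right)}} = \frac{-2723 + 140}{-435 + 41 \cdot 61} = - \frac{2583}{-435 + 2501} = - \frac{2583}{2066}$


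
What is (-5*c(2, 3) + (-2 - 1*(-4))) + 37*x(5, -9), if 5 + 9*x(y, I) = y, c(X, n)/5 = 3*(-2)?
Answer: 152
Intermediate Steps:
c(X, n) = -30 (c(X, n) = 5*(3*(-2)) = 5*(-6) = -30)
x(y, I) = -5/9 + y/9
(-5*c(2, 3) + (-2 - 1*(-4))) + 37*x(5, -9) = (-5*(-30) + (-2 - 1*(-4))) + 37*(-5/9 + (⅑)*5) = (150 + (-2 + 4)) + 37*(-5/9 + 5/9) = (150 + 2) + 37*0 = 152 + 0 = 152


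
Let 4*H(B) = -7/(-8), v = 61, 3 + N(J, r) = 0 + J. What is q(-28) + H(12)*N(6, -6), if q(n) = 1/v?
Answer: 1313/1952 ≈ 0.67264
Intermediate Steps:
N(J, r) = -3 + J (N(J, r) = -3 + (0 + J) = -3 + J)
H(B) = 7/32 (H(B) = (-7/(-8))/4 = (-7*(-1/8))/4 = (1/4)*(7/8) = 7/32)
q(n) = 1/61
q(-28) + H(12)*N(6, -6) = 1/61 + 7*(-3 + 6)/32 = 1/61 + (7/32)*3 = 1/61 + 21/32 = 1313/1952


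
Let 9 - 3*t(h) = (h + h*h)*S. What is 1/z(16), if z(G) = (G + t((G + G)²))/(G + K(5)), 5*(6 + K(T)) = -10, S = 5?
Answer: -24/5247943 ≈ -4.5732e-6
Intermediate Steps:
t(h) = 3 - 5*h/3 - 5*h²/3 (t(h) = 3 - (h + h*h)*5/3 = 3 - (h + h²)*5/3 = 3 - (5*h + 5*h²)/3 = 3 + (-5*h/3 - 5*h²/3) = 3 - 5*h/3 - 5*h²/3)
K(T) = -8 (K(T) = -6 + (⅕)*(-10) = -6 - 2 = -8)
z(G) = (3 + G - 80*G⁴/3 - 20*G²/3)/(-8 + G) (z(G) = (G + (3 - 5*(G + G)²/3 - 5*(G + G)⁴/3))/(G - 8) = (G + (3 - 5*4*G²/3 - 5*16*G⁴/3))/(-8 + G) = (G + (3 - 20*G²/3 - 5*16*G⁴/3))/(-8 + G) = (G + (3 - 20*G²/3 - 80*G⁴/3))/(-8 + G) = (G + (3 - 80*G⁴/3 - 20*G²/3))/(-8 + G) = (3 + G - 80*G⁴/3 - 20*G²/3)/(-8 + G))
1/z(16) = 1/((9 - 80*16⁴ - 20*16² + 3*16)/(3*(-8 + 16))) = 1/((⅓)*(9 - 80*65536 - 20*256 + 48)/8) = 1/((⅓)*(⅛)*(9 - 5242880 - 5120 + 48)) = 1/((⅓)*(⅛)*(-5247943)) = 1/(-5247943/24) = -24/5247943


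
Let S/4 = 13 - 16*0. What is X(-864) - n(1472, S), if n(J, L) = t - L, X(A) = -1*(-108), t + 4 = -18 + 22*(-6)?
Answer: 314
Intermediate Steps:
t = -154 (t = -4 + (-18 + 22*(-6)) = -4 + (-18 - 132) = -4 - 150 = -154)
S = 52 (S = 4*(13 - 16*0) = 4*(13 + 0) = 4*13 = 52)
X(A) = 108
n(J, L) = -154 - L
X(-864) - n(1472, S) = 108 - (-154 - 1*52) = 108 - (-154 - 52) = 108 - 1*(-206) = 108 + 206 = 314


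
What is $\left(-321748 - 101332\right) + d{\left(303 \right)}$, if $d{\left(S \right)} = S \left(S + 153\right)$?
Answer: $-284912$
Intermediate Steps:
$d{\left(S \right)} = S \left(153 + S\right)$
$\left(-321748 - 101332\right) + d{\left(303 \right)} = \left(-321748 - 101332\right) + 303 \left(153 + 303\right) = -423080 + 303 \cdot 456 = -423080 + 138168 = -284912$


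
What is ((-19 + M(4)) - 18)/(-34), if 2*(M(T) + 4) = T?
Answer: 39/34 ≈ 1.1471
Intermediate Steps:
M(T) = -4 + T/2
((-19 + M(4)) - 18)/(-34) = ((-19 + (-4 + (½)*4)) - 18)/(-34) = -((-19 + (-4 + 2)) - 18)/34 = -((-19 - 2) - 18)/34 = -(-21 - 18)/34 = -1/34*(-39) = 39/34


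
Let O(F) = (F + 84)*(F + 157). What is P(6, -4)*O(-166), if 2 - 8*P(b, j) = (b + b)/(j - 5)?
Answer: 615/2 ≈ 307.50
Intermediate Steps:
P(b, j) = ¼ - b/(4*(-5 + j)) (P(b, j) = ¼ - (b + b)/(8*(j - 5)) = ¼ - 2*b/(8*(-5 + j)) = ¼ - b/(4*(-5 + j)))
O(F) = (84 + F)*(157 + F)
P(6, -4)*O(-166) = ((-5 - 4 - 1*6)/(4*(-5 - 4)))*(13188 + (-166)² + 241*(-166)) = ((¼)*(-5 - 4 - 6)/(-9))*(13188 + 27556 - 40006) = ((¼)*(-⅑)*(-15))*738 = (5/12)*738 = 615/2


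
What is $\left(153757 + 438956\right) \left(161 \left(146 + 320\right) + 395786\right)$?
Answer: $279056392956$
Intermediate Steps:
$\left(153757 + 438956\right) \left(161 \left(146 + 320\right) + 395786\right) = 592713 \left(161 \cdot 466 + 395786\right) = 592713 \left(75026 + 395786\right) = 592713 \cdot 470812 = 279056392956$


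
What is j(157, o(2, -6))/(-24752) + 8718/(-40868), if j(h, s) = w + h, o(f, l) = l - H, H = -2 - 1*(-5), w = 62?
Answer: -3304971/14875952 ≈ -0.22217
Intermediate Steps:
H = 3 (H = -2 + 5 = 3)
o(f, l) = -3 + l (o(f, l) = l - 1*3 = l - 3 = -3 + l)
j(h, s) = 62 + h
j(157, o(2, -6))/(-24752) + 8718/(-40868) = (62 + 157)/(-24752) + 8718/(-40868) = 219*(-1/24752) + 8718*(-1/40868) = -219/24752 - 4359/20434 = -3304971/14875952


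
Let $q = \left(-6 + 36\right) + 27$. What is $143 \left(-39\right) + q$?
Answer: $-5520$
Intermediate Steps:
$q = 57$ ($q = 30 + 27 = 57$)
$143 \left(-39\right) + q = 143 \left(-39\right) + 57 = -5577 + 57 = -5520$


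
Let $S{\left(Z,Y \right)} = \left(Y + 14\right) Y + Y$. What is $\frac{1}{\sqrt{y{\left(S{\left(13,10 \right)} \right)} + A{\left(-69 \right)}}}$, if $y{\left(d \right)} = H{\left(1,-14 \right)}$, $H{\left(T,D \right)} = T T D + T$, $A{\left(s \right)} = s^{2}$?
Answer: $\frac{\sqrt{1187}}{2374} \approx 0.014513$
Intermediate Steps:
$S{\left(Z,Y \right)} = Y + Y \left(14 + Y\right)$ ($S{\left(Z,Y \right)} = \left(14 + Y\right) Y + Y = Y \left(14 + Y\right) + Y = Y + Y \left(14 + Y\right)$)
$H{\left(T,D \right)} = T + D T^{2}$ ($H{\left(T,D \right)} = T^{2} D + T = D T^{2} + T = T + D T^{2}$)
$y{\left(d \right)} = -13$ ($y{\left(d \right)} = 1 \left(1 - 14\right) = 1 \left(-13\right) = -13$)
$\frac{1}{\sqrt{y{\left(S{\left(13,10 \right)} \right)} + A{\left(-69 \right)}}} = \frac{1}{\sqrt{-13 + \left(-69\right)^{2}}} = \frac{1}{\sqrt{-13 + 4761}} = \frac{1}{\sqrt{4748}} = \frac{1}{2 \sqrt{1187}} = \frac{\sqrt{1187}}{2374}$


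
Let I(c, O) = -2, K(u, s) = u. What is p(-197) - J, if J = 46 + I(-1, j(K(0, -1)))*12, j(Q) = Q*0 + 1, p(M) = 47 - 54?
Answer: -29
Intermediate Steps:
p(M) = -7
j(Q) = 1 (j(Q) = 0 + 1 = 1)
J = 22 (J = 46 - 2*12 = 46 - 24 = 22)
p(-197) - J = -7 - 1*22 = -7 - 22 = -29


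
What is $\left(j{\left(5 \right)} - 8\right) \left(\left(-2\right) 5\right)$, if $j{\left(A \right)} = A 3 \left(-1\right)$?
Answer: $230$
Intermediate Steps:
$j{\left(A \right)} = - 3 A$ ($j{\left(A \right)} = 3 A \left(-1\right) = - 3 A$)
$\left(j{\left(5 \right)} - 8\right) \left(\left(-2\right) 5\right) = \left(\left(-3\right) 5 - 8\right) \left(\left(-2\right) 5\right) = \left(-15 - 8\right) \left(-10\right) = \left(-23\right) \left(-10\right) = 230$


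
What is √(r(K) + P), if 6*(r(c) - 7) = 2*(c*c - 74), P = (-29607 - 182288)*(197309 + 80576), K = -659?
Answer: I*√529940675991/3 ≈ 2.4266e+5*I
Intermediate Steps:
P = -58882442075 (P = -211895*277885 = -58882442075)
r(c) = -53/3 + c²/3 (r(c) = 7 + (2*(c*c - 74))/6 = 7 + (2*(c² - 74))/6 = 7 + (2*(-74 + c²))/6 = 7 + (-148 + 2*c²)/6 = 7 + (-74/3 + c²/3) = -53/3 + c²/3)
√(r(K) + P) = √((-53/3 + (⅓)*(-659)²) - 58882442075) = √((-53/3 + (⅓)*434281) - 58882442075) = √((-53/3 + 434281/3) - 58882442075) = √(434228/3 - 58882442075) = √(-176646891997/3) = I*√529940675991/3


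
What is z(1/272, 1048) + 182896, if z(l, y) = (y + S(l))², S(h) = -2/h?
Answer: 436912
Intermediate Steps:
z(l, y) = (y - 2/l)²
z(1/272, 1048) + 182896 = (-2 + 1048/272)²/(1/272)² + 182896 = (-2 + (1/272)*1048)²/272⁻² + 182896 = 73984*(-2 + 131/34)² + 182896 = 73984*(63/34)² + 182896 = 73984*(3969/1156) + 182896 = 254016 + 182896 = 436912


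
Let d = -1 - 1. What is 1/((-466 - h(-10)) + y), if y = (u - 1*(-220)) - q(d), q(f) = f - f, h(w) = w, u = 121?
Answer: -1/115 ≈ -0.0086956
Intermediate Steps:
d = -2
q(f) = 0
y = 341 (y = (121 - 1*(-220)) - 1*0 = (121 + 220) + 0 = 341 + 0 = 341)
1/((-466 - h(-10)) + y) = 1/((-466 - 1*(-10)) + 341) = 1/((-466 + 10) + 341) = 1/(-456 + 341) = 1/(-115) = -1/115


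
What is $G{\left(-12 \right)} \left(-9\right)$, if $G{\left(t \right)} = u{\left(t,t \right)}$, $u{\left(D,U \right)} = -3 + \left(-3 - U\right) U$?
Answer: $999$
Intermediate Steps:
$u{\left(D,U \right)} = -3 + U \left(-3 - U\right)$
$G{\left(t \right)} = -3 - t^{2} - 3 t$
$G{\left(-12 \right)} \left(-9\right) = \left(-3 - \left(-12\right)^{2} - -36\right) \left(-9\right) = \left(-3 - 144 + 36\right) \left(-9\right) = \left(-111\right) \left(-9\right) = 999$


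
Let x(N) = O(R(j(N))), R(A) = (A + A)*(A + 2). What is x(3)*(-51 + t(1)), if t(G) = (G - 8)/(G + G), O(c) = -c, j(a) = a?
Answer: 1635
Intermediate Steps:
R(A) = 2*A*(2 + A) (R(A) = (2*A)*(2 + A) = 2*A*(2 + A))
t(G) = (-8 + G)/(2*G) (t(G) = (-8 + G)/((2*G)) = (-8 + G)*(1/(2*G)) = (-8 + G)/(2*G))
x(N) = -2*N*(2 + N)
x(3)*(-51 + t(1)) = (-2*3*(2 + 3))*(-51 + (½)*(-8 + 1)/1) = (-2*3*5)*(-51 + (½)*1*(-7)) = -30*(-51 - 7/2) = -30*(-109/2) = 1635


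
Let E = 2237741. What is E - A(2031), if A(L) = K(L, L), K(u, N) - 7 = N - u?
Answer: 2237734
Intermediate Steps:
K(u, N) = 7 + N - u (K(u, N) = 7 + (N - u) = 7 + N - u)
A(L) = 7 (A(L) = 7 + L - L = 7)
E - A(2031) = 2237741 - 1*7 = 2237741 - 7 = 2237734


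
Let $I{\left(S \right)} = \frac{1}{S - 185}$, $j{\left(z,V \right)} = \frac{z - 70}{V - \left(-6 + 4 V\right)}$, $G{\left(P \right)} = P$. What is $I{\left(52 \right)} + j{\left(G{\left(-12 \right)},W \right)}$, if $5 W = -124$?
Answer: $- \frac{27466}{26733} \approx -1.0274$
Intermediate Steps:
$W = - \frac{124}{5}$ ($W = \frac{1}{5} \left(-124\right) = - \frac{124}{5} \approx -24.8$)
$j{\left(z,V \right)} = \frac{-70 + z}{6 - 3 V}$
$I{\left(S \right)} = \frac{1}{-185 + S}$
$I{\left(52 \right)} + j{\left(G{\left(-12 \right)},W \right)} = \frac{1}{-185 + 52} + \frac{70 - -12}{3 \left(-2 - \frac{124}{5}\right)} = \frac{1}{-133} + \frac{70 + 12}{3 \left(- \frac{134}{5}\right)} = - \frac{1}{133} + \frac{1}{3} \left(- \frac{5}{134}\right) 82 = - \frac{1}{133} - \frac{205}{201} = - \frac{27466}{26733}$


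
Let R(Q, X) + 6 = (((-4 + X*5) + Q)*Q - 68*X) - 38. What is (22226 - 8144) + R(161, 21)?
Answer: 54792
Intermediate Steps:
R(Q, X) = -44 - 68*X + Q*(-4 + Q + 5*X) (R(Q, X) = -6 + ((((-4 + X*5) + Q)*Q - 68*X) - 38) = -6 + ((((-4 + 5*X) + Q)*Q - 68*X) - 38) = -6 + (((-4 + Q + 5*X)*Q - 68*X) - 38) = -6 + ((Q*(-4 + Q + 5*X) - 68*X) - 38) = -6 + ((-68*X + Q*(-4 + Q + 5*X)) - 38) = -6 + (-38 - 68*X + Q*(-4 + Q + 5*X)) = -44 - 68*X + Q*(-4 + Q + 5*X))
(22226 - 8144) + R(161, 21) = (22226 - 8144) + (-44 + 161**2 - 68*21 - 4*161 + 5*161*21) = 14082 + (-44 + 25921 - 1428 - 644 + 16905) = 14082 + 40710 = 54792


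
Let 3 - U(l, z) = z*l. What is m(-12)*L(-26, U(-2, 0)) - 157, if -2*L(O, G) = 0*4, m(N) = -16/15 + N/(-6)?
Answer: -157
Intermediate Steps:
m(N) = -16/15 - N/6 (m(N) = -16*1/15 + N*(-1/6) = -16/15 - N/6)
U(l, z) = 3 - l*z (U(l, z) = 3 - z*l = 3 - l*z)
L(O, G) = 0 (L(O, G) = -0*4 = -1/2*0 = 0)
m(-12)*L(-26, U(-2, 0)) - 157 = (-16/15 - 1/6*(-12))*0 - 157 = (-16/15 + 2)*0 - 157 = (14/15)*0 - 157 = 0 - 157 = -157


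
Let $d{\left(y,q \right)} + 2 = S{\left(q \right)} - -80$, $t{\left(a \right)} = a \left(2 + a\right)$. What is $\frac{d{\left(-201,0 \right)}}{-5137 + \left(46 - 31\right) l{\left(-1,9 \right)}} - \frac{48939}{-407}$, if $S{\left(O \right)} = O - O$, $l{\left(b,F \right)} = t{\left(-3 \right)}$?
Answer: $\frac{11325711}{94202} \approx 120.23$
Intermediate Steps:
$l{\left(b,F \right)} = 3$ ($l{\left(b,F \right)} = - 3 \left(2 - 3\right) = \left(-3\right) \left(-1\right) = 3$)
$S{\left(O \right)} = 0$
$d{\left(y,q \right)} = 78$ ($d{\left(y,q \right)} = -2 + \left(0 - -80\right) = -2 + \left(0 + 80\right) = -2 + 80 = 78$)
$\frac{d{\left(-201,0 \right)}}{-5137 + \left(46 - 31\right) l{\left(-1,9 \right)}} - \frac{48939}{-407} = \frac{78}{-5137 + \left(46 - 31\right) 3} - \frac{48939}{-407} = \frac{78}{-5137 + 15 \cdot 3} - - \frac{4449}{37} = \frac{78}{-5137 + 45} + \frac{4449}{37} = \frac{78}{-5092} + \frac{4449}{37} = 78 \left(- \frac{1}{5092}\right) + \frac{4449}{37} = - \frac{39}{2546} + \frac{4449}{37} = \frac{11325711}{94202}$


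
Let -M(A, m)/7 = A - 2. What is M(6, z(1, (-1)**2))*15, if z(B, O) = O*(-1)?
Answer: -420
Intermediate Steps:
z(B, O) = -O
M(A, m) = 14 - 7*A (M(A, m) = -7*(A - 2) = -7*(-2 + A) = 14 - 7*A)
M(6, z(1, (-1)**2))*15 = (14 - 7*6)*15 = (14 - 42)*15 = -28*15 = -420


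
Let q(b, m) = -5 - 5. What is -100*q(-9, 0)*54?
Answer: 54000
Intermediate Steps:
q(b, m) = -10
-100*q(-9, 0)*54 = -100*(-10)*54 = 1000*54 = 54000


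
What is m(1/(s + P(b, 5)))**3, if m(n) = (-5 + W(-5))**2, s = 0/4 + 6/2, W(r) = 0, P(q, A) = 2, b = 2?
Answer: 15625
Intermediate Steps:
s = 3 (s = 0*(1/4) + 6*(1/2) = 0 + 3 = 3)
m(n) = 25 (m(n) = (-5 + 0)**2 = (-5)**2 = 25)
m(1/(s + P(b, 5)))**3 = 25**3 = 15625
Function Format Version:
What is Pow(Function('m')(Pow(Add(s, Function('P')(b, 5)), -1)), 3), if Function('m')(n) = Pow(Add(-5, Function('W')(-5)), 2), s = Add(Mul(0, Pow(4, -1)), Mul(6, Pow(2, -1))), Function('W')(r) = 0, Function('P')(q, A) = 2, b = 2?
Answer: 15625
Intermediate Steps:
s = 3 (s = Add(Mul(0, Rational(1, 4)), Mul(6, Rational(1, 2))) = Add(0, 3) = 3)
Function('m')(n) = 25 (Function('m')(n) = Pow(Add(-5, 0), 2) = Pow(-5, 2) = 25)
Pow(Function('m')(Pow(Add(s, Function('P')(b, 5)), -1)), 3) = Pow(25, 3) = 15625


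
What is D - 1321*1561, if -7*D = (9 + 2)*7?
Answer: -2062092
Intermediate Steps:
D = -11 (D = -(9 + 2)*7/7 = -11*7/7 = -⅐*77 = -11)
D - 1321*1561 = -11 - 1321*1561 = -11 - 2062081 = -2062092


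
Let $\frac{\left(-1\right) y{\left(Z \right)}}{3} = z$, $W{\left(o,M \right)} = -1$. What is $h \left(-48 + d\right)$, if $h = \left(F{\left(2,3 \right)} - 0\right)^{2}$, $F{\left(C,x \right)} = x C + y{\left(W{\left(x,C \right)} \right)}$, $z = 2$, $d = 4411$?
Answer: $0$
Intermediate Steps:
$y{\left(Z \right)} = -6$ ($y{\left(Z \right)} = \left(-3\right) 2 = -6$)
$F{\left(C,x \right)} = -6 + C x$ ($F{\left(C,x \right)} = x C - 6 = C x - 6 = -6 + C x$)
$h = 0$ ($h = \left(\left(-6 + 2 \cdot 3\right) - 0\right)^{2} = \left(\left(-6 + 6\right) + 0\right)^{2} = \left(0 + 0\right)^{2} = 0^{2} = 0$)
$h \left(-48 + d\right) = 0 \left(-48 + 4411\right) = 0 \cdot 4363 = 0$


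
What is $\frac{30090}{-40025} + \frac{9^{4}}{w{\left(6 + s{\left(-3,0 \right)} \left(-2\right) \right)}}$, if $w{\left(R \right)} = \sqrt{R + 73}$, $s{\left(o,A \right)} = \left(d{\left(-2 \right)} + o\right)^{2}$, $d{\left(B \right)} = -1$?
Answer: $- \frac{6018}{8005} + \frac{6561 \sqrt{47}}{47} \approx 956.27$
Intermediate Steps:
$s{\left(o,A \right)} = \left(-1 + o\right)^{2}$
$w{\left(R \right)} = \sqrt{73 + R}$
$\frac{30090}{-40025} + \frac{9^{4}}{w{\left(6 + s{\left(-3,0 \right)} \left(-2\right) \right)}} = \frac{30090}{-40025} + \frac{9^{4}}{\sqrt{73 + \left(6 + \left(-1 - 3\right)^{2} \left(-2\right)\right)}} = 30090 \left(- \frac{1}{40025}\right) + \frac{6561}{\sqrt{73 + \left(6 + \left(-4\right)^{2} \left(-2\right)\right)}} = - \frac{6018}{8005} + \frac{6561}{\sqrt{73 + \left(6 + 16 \left(-2\right)\right)}} = - \frac{6018}{8005} + \frac{6561}{\sqrt{73 + \left(6 - 32\right)}} = - \frac{6018}{8005} + \frac{6561}{\sqrt{73 - 26}} = - \frac{6018}{8005} + \frac{6561}{\sqrt{47}} = - \frac{6018}{8005} + 6561 \frac{\sqrt{47}}{47} = - \frac{6018}{8005} + \frac{6561 \sqrt{47}}{47}$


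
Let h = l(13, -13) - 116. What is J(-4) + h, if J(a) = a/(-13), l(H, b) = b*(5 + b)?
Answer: -152/13 ≈ -11.692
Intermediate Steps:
J(a) = -a/13 (J(a) = a*(-1/13) = -a/13)
h = -12 (h = -13*(5 - 13) - 116 = -13*(-8) - 116 = 104 - 116 = -12)
J(-4) + h = -1/13*(-4) - 12 = 4/13 - 12 = -152/13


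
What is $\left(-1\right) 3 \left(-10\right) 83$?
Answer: $2490$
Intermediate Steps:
$\left(-1\right) 3 \left(-10\right) 83 = \left(-3\right) \left(-10\right) 83 = 30 \cdot 83 = 2490$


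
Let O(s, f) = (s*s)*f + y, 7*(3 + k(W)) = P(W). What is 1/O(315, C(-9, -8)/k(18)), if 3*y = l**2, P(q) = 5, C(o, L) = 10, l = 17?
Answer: -24/10416313 ≈ -2.3041e-6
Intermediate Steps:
k(W) = -16/7 (k(W) = -3 + (1/7)*5 = -3 + 5/7 = -16/7)
y = 289/3 (y = (1/3)*17**2 = (1/3)*289 = 289/3 ≈ 96.333)
O(s, f) = 289/3 + f*s**2 (O(s, f) = (s*s)*f + 289/3 = s**2*f + 289/3 = f*s**2 + 289/3 = 289/3 + f*s**2)
1/O(315, C(-9, -8)/k(18)) = 1/(289/3 + (10/(-16/7))*315**2) = 1/(289/3 + (10*(-7/16))*99225) = 1/(289/3 - 35/8*99225) = 1/(289/3 - 3472875/8) = 1/(-10416313/24) = -24/10416313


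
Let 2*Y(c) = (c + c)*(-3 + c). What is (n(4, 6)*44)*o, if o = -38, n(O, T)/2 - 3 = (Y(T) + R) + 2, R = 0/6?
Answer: -76912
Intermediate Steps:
R = 0 (R = 0*(⅙) = 0)
Y(c) = c*(-3 + c) (Y(c) = ((c + c)*(-3 + c))/2 = ((2*c)*(-3 + c))/2 = (2*c*(-3 + c))/2 = c*(-3 + c))
n(O, T) = 10 + 2*T*(-3 + T) (n(O, T) = 6 + 2*((T*(-3 + T) + 0) + 2) = 6 + 2*(T*(-3 + T) + 2) = 6 + 2*(2 + T*(-3 + T)) = 6 + (4 + 2*T*(-3 + T)) = 10 + 2*T*(-3 + T))
(n(4, 6)*44)*o = ((10 + 2*6*(-3 + 6))*44)*(-38) = ((10 + 2*6*3)*44)*(-38) = ((10 + 36)*44)*(-38) = (46*44)*(-38) = 2024*(-38) = -76912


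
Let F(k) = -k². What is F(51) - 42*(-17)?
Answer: -1887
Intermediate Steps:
F(51) - 42*(-17) = -1*51² - 42*(-17) = -1*2601 - 1*(-714) = -2601 + 714 = -1887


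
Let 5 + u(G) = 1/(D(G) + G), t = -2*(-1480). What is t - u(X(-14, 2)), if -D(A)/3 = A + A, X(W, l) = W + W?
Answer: 415099/140 ≈ 2965.0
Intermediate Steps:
X(W, l) = 2*W
D(A) = -6*A (D(A) = -3*(A + A) = -6*A)
t = 2960
u(G) = -5 - 1/(5*G) (u(G) = -5 + 1/(-6*G + G) = -5 + 1/(-5*G) = -5 - 1/(5*G))
t - u(X(-14, 2)) = 2960 - (-5 - 1/(5*(2*(-14)))) = 2960 - (-5 - ⅕/(-28)) = 2960 - (-5 - ⅕*(-1/28)) = 2960 - (-5 + 1/140) = 2960 - 1*(-699/140) = 2960 + 699/140 = 415099/140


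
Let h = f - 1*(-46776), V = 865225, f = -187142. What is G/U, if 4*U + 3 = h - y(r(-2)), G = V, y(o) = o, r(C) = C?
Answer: -3460900/140367 ≈ -24.656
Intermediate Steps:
G = 865225
h = -140366 (h = -187142 - 1*(-46776) = -187142 + 46776 = -140366)
U = -140367/4 (U = -¾ + (-140366 - 1*(-2))/4 = -¾ + (-140366 + 2)/4 = -¾ + (¼)*(-140364) = -¾ - 35091 = -140367/4 ≈ -35092.)
G/U = 865225/(-140367/4) = 865225*(-4/140367) = -3460900/140367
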